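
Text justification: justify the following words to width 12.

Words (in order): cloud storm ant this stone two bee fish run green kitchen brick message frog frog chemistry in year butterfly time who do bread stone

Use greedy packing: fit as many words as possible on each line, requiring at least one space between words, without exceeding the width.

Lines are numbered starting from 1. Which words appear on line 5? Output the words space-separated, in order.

Answer: green

Derivation:
Line 1: ['cloud', 'storm'] (min_width=11, slack=1)
Line 2: ['ant', 'this'] (min_width=8, slack=4)
Line 3: ['stone', 'two'] (min_width=9, slack=3)
Line 4: ['bee', 'fish', 'run'] (min_width=12, slack=0)
Line 5: ['green'] (min_width=5, slack=7)
Line 6: ['kitchen'] (min_width=7, slack=5)
Line 7: ['brick'] (min_width=5, slack=7)
Line 8: ['message', 'frog'] (min_width=12, slack=0)
Line 9: ['frog'] (min_width=4, slack=8)
Line 10: ['chemistry', 'in'] (min_width=12, slack=0)
Line 11: ['year'] (min_width=4, slack=8)
Line 12: ['butterfly'] (min_width=9, slack=3)
Line 13: ['time', 'who', 'do'] (min_width=11, slack=1)
Line 14: ['bread', 'stone'] (min_width=11, slack=1)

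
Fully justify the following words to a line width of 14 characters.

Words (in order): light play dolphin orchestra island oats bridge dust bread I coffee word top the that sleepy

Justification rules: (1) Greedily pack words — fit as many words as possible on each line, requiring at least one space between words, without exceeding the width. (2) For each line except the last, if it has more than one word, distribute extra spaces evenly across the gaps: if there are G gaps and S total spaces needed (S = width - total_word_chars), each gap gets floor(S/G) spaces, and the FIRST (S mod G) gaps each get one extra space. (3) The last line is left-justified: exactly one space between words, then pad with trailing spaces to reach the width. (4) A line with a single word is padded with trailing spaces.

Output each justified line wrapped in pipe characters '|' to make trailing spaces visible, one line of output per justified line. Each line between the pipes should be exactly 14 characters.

Line 1: ['light', 'play'] (min_width=10, slack=4)
Line 2: ['dolphin'] (min_width=7, slack=7)
Line 3: ['orchestra'] (min_width=9, slack=5)
Line 4: ['island', 'oats'] (min_width=11, slack=3)
Line 5: ['bridge', 'dust'] (min_width=11, slack=3)
Line 6: ['bread', 'I', 'coffee'] (min_width=14, slack=0)
Line 7: ['word', 'top', 'the'] (min_width=12, slack=2)
Line 8: ['that', 'sleepy'] (min_width=11, slack=3)

Answer: |light     play|
|dolphin       |
|orchestra     |
|island    oats|
|bridge    dust|
|bread I coffee|
|word  top  the|
|that sleepy   |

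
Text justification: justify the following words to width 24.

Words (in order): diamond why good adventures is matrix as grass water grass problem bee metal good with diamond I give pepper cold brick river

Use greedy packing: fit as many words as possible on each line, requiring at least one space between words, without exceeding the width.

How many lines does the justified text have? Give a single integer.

Line 1: ['diamond', 'why', 'good'] (min_width=16, slack=8)
Line 2: ['adventures', 'is', 'matrix', 'as'] (min_width=23, slack=1)
Line 3: ['grass', 'water', 'grass'] (min_width=17, slack=7)
Line 4: ['problem', 'bee', 'metal', 'good'] (min_width=22, slack=2)
Line 5: ['with', 'diamond', 'I', 'give'] (min_width=19, slack=5)
Line 6: ['pepper', 'cold', 'brick', 'river'] (min_width=23, slack=1)
Total lines: 6

Answer: 6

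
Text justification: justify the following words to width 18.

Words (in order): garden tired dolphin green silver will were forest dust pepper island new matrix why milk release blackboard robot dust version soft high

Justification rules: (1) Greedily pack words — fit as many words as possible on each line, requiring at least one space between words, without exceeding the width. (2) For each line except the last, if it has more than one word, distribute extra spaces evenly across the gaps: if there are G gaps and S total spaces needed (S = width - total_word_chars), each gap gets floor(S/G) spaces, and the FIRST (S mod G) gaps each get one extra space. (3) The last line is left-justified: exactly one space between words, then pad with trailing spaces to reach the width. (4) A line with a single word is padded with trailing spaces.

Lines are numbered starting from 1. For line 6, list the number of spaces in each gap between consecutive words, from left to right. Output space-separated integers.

Line 1: ['garden', 'tired'] (min_width=12, slack=6)
Line 2: ['dolphin', 'green'] (min_width=13, slack=5)
Line 3: ['silver', 'will', 'were'] (min_width=16, slack=2)
Line 4: ['forest', 'dust', 'pepper'] (min_width=18, slack=0)
Line 5: ['island', 'new', 'matrix'] (min_width=17, slack=1)
Line 6: ['why', 'milk', 'release'] (min_width=16, slack=2)
Line 7: ['blackboard', 'robot'] (min_width=16, slack=2)
Line 8: ['dust', 'version', 'soft'] (min_width=17, slack=1)
Line 9: ['high'] (min_width=4, slack=14)

Answer: 2 2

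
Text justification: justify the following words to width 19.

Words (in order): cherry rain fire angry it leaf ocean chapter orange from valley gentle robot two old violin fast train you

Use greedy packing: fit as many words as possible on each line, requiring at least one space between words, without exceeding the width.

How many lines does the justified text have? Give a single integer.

Answer: 6

Derivation:
Line 1: ['cherry', 'rain', 'fire'] (min_width=16, slack=3)
Line 2: ['angry', 'it', 'leaf', 'ocean'] (min_width=19, slack=0)
Line 3: ['chapter', 'orange', 'from'] (min_width=19, slack=0)
Line 4: ['valley', 'gentle', 'robot'] (min_width=19, slack=0)
Line 5: ['two', 'old', 'violin', 'fast'] (min_width=19, slack=0)
Line 6: ['train', 'you'] (min_width=9, slack=10)
Total lines: 6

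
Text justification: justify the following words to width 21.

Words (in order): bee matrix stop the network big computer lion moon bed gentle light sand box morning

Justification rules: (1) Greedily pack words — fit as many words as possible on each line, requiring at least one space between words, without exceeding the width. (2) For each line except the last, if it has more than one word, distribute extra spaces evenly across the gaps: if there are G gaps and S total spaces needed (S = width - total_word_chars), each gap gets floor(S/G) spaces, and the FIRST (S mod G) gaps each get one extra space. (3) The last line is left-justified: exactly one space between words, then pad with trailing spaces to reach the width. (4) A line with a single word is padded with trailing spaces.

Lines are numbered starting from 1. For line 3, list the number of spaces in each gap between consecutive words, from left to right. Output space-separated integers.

Answer: 2 1 1

Derivation:
Line 1: ['bee', 'matrix', 'stop', 'the'] (min_width=19, slack=2)
Line 2: ['network', 'big', 'computer'] (min_width=20, slack=1)
Line 3: ['lion', 'moon', 'bed', 'gentle'] (min_width=20, slack=1)
Line 4: ['light', 'sand', 'box'] (min_width=14, slack=7)
Line 5: ['morning'] (min_width=7, slack=14)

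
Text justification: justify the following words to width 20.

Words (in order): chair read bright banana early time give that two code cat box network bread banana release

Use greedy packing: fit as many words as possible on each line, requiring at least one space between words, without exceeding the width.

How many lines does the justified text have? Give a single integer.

Answer: 5

Derivation:
Line 1: ['chair', 'read', 'bright'] (min_width=17, slack=3)
Line 2: ['banana', 'early', 'time'] (min_width=17, slack=3)
Line 3: ['give', 'that', 'two', 'code'] (min_width=18, slack=2)
Line 4: ['cat', 'box', 'network'] (min_width=15, slack=5)
Line 5: ['bread', 'banana', 'release'] (min_width=20, slack=0)
Total lines: 5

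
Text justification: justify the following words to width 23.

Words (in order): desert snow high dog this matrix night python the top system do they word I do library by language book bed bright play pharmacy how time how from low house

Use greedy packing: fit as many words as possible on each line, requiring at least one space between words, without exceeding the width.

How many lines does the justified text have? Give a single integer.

Answer: 8

Derivation:
Line 1: ['desert', 'snow', 'high', 'dog'] (min_width=20, slack=3)
Line 2: ['this', 'matrix', 'night'] (min_width=17, slack=6)
Line 3: ['python', 'the', 'top', 'system'] (min_width=21, slack=2)
Line 4: ['do', 'they', 'word', 'I', 'do'] (min_width=17, slack=6)
Line 5: ['library', 'by', 'language'] (min_width=19, slack=4)
Line 6: ['book', 'bed', 'bright', 'play'] (min_width=20, slack=3)
Line 7: ['pharmacy', 'how', 'time', 'how'] (min_width=21, slack=2)
Line 8: ['from', 'low', 'house'] (min_width=14, slack=9)
Total lines: 8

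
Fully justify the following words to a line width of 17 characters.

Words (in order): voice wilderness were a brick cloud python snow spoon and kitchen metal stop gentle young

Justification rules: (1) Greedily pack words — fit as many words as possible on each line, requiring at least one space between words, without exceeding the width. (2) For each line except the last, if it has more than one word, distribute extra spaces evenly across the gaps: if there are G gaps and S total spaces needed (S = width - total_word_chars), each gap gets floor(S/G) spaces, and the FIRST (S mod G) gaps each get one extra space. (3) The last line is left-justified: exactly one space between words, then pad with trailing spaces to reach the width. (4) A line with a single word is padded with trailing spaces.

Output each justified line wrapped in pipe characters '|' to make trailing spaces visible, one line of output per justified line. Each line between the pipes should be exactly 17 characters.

Answer: |voice  wilderness|
|were    a   brick|
|cloud python snow|
|spoon and kitchen|
|metal stop gentle|
|young            |

Derivation:
Line 1: ['voice', 'wilderness'] (min_width=16, slack=1)
Line 2: ['were', 'a', 'brick'] (min_width=12, slack=5)
Line 3: ['cloud', 'python', 'snow'] (min_width=17, slack=0)
Line 4: ['spoon', 'and', 'kitchen'] (min_width=17, slack=0)
Line 5: ['metal', 'stop', 'gentle'] (min_width=17, slack=0)
Line 6: ['young'] (min_width=5, slack=12)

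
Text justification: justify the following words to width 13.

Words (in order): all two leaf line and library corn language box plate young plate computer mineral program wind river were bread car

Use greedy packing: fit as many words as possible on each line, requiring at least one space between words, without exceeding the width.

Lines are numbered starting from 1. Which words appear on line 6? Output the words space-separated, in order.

Answer: plate

Derivation:
Line 1: ['all', 'two', 'leaf'] (min_width=12, slack=1)
Line 2: ['line', 'and'] (min_width=8, slack=5)
Line 3: ['library', 'corn'] (min_width=12, slack=1)
Line 4: ['language', 'box'] (min_width=12, slack=1)
Line 5: ['plate', 'young'] (min_width=11, slack=2)
Line 6: ['plate'] (min_width=5, slack=8)
Line 7: ['computer'] (min_width=8, slack=5)
Line 8: ['mineral'] (min_width=7, slack=6)
Line 9: ['program', 'wind'] (min_width=12, slack=1)
Line 10: ['river', 'were'] (min_width=10, slack=3)
Line 11: ['bread', 'car'] (min_width=9, slack=4)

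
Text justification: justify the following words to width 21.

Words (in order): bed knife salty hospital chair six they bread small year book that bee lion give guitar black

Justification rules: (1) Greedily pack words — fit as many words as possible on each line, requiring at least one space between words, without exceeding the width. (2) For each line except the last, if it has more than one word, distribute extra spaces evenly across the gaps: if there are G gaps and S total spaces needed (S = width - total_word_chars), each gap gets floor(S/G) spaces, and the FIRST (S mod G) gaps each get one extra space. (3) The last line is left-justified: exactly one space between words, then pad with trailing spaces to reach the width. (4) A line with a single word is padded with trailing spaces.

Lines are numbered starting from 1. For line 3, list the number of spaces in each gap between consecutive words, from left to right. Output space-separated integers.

Answer: 1 1 1

Derivation:
Line 1: ['bed', 'knife', 'salty'] (min_width=15, slack=6)
Line 2: ['hospital', 'chair', 'six'] (min_width=18, slack=3)
Line 3: ['they', 'bread', 'small', 'year'] (min_width=21, slack=0)
Line 4: ['book', 'that', 'bee', 'lion'] (min_width=18, slack=3)
Line 5: ['give', 'guitar', 'black'] (min_width=17, slack=4)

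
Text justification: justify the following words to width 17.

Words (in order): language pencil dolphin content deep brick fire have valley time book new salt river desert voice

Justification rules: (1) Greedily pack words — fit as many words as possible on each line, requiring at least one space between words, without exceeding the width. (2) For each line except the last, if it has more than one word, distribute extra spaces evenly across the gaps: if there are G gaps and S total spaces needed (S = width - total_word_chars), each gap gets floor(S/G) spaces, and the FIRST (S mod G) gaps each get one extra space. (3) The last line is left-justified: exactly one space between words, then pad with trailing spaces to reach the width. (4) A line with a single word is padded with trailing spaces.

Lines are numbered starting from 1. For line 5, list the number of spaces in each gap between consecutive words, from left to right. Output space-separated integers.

Line 1: ['language', 'pencil'] (min_width=15, slack=2)
Line 2: ['dolphin', 'content'] (min_width=15, slack=2)
Line 3: ['deep', 'brick', 'fire'] (min_width=15, slack=2)
Line 4: ['have', 'valley', 'time'] (min_width=16, slack=1)
Line 5: ['book', 'new', 'salt'] (min_width=13, slack=4)
Line 6: ['river', 'desert'] (min_width=12, slack=5)
Line 7: ['voice'] (min_width=5, slack=12)

Answer: 3 3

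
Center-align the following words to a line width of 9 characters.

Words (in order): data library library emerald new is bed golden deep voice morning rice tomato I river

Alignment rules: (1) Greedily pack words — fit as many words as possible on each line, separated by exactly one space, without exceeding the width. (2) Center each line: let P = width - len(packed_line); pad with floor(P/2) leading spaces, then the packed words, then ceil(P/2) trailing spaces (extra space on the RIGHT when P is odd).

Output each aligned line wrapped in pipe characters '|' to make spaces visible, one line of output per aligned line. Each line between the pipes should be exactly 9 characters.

Answer: |  data   |
| library |
| library |
| emerald |
| new is  |
|   bed   |
| golden  |
|  deep   |
|  voice  |
| morning |
|  rice   |
|tomato I |
|  river  |

Derivation:
Line 1: ['data'] (min_width=4, slack=5)
Line 2: ['library'] (min_width=7, slack=2)
Line 3: ['library'] (min_width=7, slack=2)
Line 4: ['emerald'] (min_width=7, slack=2)
Line 5: ['new', 'is'] (min_width=6, slack=3)
Line 6: ['bed'] (min_width=3, slack=6)
Line 7: ['golden'] (min_width=6, slack=3)
Line 8: ['deep'] (min_width=4, slack=5)
Line 9: ['voice'] (min_width=5, slack=4)
Line 10: ['morning'] (min_width=7, slack=2)
Line 11: ['rice'] (min_width=4, slack=5)
Line 12: ['tomato', 'I'] (min_width=8, slack=1)
Line 13: ['river'] (min_width=5, slack=4)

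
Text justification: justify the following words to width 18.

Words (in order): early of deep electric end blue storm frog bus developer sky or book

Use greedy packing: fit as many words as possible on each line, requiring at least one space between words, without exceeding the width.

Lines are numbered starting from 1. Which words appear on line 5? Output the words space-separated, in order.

Line 1: ['early', 'of', 'deep'] (min_width=13, slack=5)
Line 2: ['electric', 'end', 'blue'] (min_width=17, slack=1)
Line 3: ['storm', 'frog', 'bus'] (min_width=14, slack=4)
Line 4: ['developer', 'sky', 'or'] (min_width=16, slack=2)
Line 5: ['book'] (min_width=4, slack=14)

Answer: book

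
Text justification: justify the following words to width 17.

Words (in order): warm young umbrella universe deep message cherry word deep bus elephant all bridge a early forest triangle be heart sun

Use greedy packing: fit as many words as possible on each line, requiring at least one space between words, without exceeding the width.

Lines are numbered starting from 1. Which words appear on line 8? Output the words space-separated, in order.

Line 1: ['warm', 'young'] (min_width=10, slack=7)
Line 2: ['umbrella', 'universe'] (min_width=17, slack=0)
Line 3: ['deep', 'message'] (min_width=12, slack=5)
Line 4: ['cherry', 'word', 'deep'] (min_width=16, slack=1)
Line 5: ['bus', 'elephant', 'all'] (min_width=16, slack=1)
Line 6: ['bridge', 'a', 'early'] (min_width=14, slack=3)
Line 7: ['forest', 'triangle'] (min_width=15, slack=2)
Line 8: ['be', 'heart', 'sun'] (min_width=12, slack=5)

Answer: be heart sun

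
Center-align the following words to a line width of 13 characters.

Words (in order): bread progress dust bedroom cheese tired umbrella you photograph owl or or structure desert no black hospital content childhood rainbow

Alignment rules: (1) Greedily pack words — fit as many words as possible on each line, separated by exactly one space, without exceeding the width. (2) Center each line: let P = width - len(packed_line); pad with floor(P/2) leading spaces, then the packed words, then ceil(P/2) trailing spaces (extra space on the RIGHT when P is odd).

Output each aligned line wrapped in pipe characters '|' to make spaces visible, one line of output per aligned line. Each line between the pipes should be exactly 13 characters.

Line 1: ['bread'] (min_width=5, slack=8)
Line 2: ['progress', 'dust'] (min_width=13, slack=0)
Line 3: ['bedroom'] (min_width=7, slack=6)
Line 4: ['cheese', 'tired'] (min_width=12, slack=1)
Line 5: ['umbrella', 'you'] (min_width=12, slack=1)
Line 6: ['photograph'] (min_width=10, slack=3)
Line 7: ['owl', 'or', 'or'] (min_width=9, slack=4)
Line 8: ['structure'] (min_width=9, slack=4)
Line 9: ['desert', 'no'] (min_width=9, slack=4)
Line 10: ['black'] (min_width=5, slack=8)
Line 11: ['hospital'] (min_width=8, slack=5)
Line 12: ['content'] (min_width=7, slack=6)
Line 13: ['childhood'] (min_width=9, slack=4)
Line 14: ['rainbow'] (min_width=7, slack=6)

Answer: |    bread    |
|progress dust|
|   bedroom   |
|cheese tired |
|umbrella you |
| photograph  |
|  owl or or  |
|  structure  |
|  desert no  |
|    black    |
|  hospital   |
|   content   |
|  childhood  |
|   rainbow   |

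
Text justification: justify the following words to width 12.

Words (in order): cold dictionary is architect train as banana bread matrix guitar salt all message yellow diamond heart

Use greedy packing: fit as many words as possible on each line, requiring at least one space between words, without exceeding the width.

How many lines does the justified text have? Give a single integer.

Answer: 11

Derivation:
Line 1: ['cold'] (min_width=4, slack=8)
Line 2: ['dictionary'] (min_width=10, slack=2)
Line 3: ['is', 'architect'] (min_width=12, slack=0)
Line 4: ['train', 'as'] (min_width=8, slack=4)
Line 5: ['banana', 'bread'] (min_width=12, slack=0)
Line 6: ['matrix'] (min_width=6, slack=6)
Line 7: ['guitar', 'salt'] (min_width=11, slack=1)
Line 8: ['all', 'message'] (min_width=11, slack=1)
Line 9: ['yellow'] (min_width=6, slack=6)
Line 10: ['diamond'] (min_width=7, slack=5)
Line 11: ['heart'] (min_width=5, slack=7)
Total lines: 11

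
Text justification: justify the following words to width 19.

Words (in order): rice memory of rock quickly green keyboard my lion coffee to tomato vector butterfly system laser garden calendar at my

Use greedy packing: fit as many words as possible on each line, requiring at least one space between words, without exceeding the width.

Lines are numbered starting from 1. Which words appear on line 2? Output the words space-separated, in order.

Answer: quickly green

Derivation:
Line 1: ['rice', 'memory', 'of', 'rock'] (min_width=19, slack=0)
Line 2: ['quickly', 'green'] (min_width=13, slack=6)
Line 3: ['keyboard', 'my', 'lion'] (min_width=16, slack=3)
Line 4: ['coffee', 'to', 'tomato'] (min_width=16, slack=3)
Line 5: ['vector', 'butterfly'] (min_width=16, slack=3)
Line 6: ['system', 'laser', 'garden'] (min_width=19, slack=0)
Line 7: ['calendar', 'at', 'my'] (min_width=14, slack=5)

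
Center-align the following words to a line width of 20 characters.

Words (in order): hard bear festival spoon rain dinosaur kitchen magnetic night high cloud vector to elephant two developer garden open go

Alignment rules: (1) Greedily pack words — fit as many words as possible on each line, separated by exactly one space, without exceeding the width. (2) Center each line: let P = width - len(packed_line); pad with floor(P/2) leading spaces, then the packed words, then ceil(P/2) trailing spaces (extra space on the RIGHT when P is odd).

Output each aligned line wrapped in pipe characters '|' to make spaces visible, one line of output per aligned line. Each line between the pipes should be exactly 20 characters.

Answer: | hard bear festival |
|spoon rain dinosaur |
|  kitchen magnetic  |
|  night high cloud  |
| vector to elephant |
|two developer garden|
|      open go       |

Derivation:
Line 1: ['hard', 'bear', 'festival'] (min_width=18, slack=2)
Line 2: ['spoon', 'rain', 'dinosaur'] (min_width=19, slack=1)
Line 3: ['kitchen', 'magnetic'] (min_width=16, slack=4)
Line 4: ['night', 'high', 'cloud'] (min_width=16, slack=4)
Line 5: ['vector', 'to', 'elephant'] (min_width=18, slack=2)
Line 6: ['two', 'developer', 'garden'] (min_width=20, slack=0)
Line 7: ['open', 'go'] (min_width=7, slack=13)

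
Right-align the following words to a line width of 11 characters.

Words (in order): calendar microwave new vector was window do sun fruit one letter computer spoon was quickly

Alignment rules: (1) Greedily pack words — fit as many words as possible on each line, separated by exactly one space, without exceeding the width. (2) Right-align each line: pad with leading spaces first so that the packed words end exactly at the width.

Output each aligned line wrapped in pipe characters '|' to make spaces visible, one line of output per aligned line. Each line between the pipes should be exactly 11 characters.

Line 1: ['calendar'] (min_width=8, slack=3)
Line 2: ['microwave'] (min_width=9, slack=2)
Line 3: ['new', 'vector'] (min_width=10, slack=1)
Line 4: ['was', 'window'] (min_width=10, slack=1)
Line 5: ['do', 'sun'] (min_width=6, slack=5)
Line 6: ['fruit', 'one'] (min_width=9, slack=2)
Line 7: ['letter'] (min_width=6, slack=5)
Line 8: ['computer'] (min_width=8, slack=3)
Line 9: ['spoon', 'was'] (min_width=9, slack=2)
Line 10: ['quickly'] (min_width=7, slack=4)

Answer: |   calendar|
|  microwave|
| new vector|
| was window|
|     do sun|
|  fruit one|
|     letter|
|   computer|
|  spoon was|
|    quickly|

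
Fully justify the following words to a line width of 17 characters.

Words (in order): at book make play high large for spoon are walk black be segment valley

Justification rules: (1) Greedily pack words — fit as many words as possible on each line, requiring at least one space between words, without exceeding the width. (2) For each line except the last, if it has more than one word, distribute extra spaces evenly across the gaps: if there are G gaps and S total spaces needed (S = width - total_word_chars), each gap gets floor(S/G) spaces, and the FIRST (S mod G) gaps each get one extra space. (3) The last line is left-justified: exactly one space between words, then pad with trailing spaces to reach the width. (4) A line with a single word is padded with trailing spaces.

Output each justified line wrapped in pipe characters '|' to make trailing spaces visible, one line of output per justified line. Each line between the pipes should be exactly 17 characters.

Line 1: ['at', 'book', 'make', 'play'] (min_width=17, slack=0)
Line 2: ['high', 'large', 'for'] (min_width=14, slack=3)
Line 3: ['spoon', 'are', 'walk'] (min_width=14, slack=3)
Line 4: ['black', 'be', 'segment'] (min_width=16, slack=1)
Line 5: ['valley'] (min_width=6, slack=11)

Answer: |at book make play|
|high   large  for|
|spoon   are  walk|
|black  be segment|
|valley           |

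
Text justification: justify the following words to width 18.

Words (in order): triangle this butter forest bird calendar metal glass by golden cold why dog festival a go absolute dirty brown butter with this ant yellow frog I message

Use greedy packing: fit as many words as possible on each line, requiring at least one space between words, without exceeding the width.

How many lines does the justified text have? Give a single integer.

Line 1: ['triangle', 'this'] (min_width=13, slack=5)
Line 2: ['butter', 'forest', 'bird'] (min_width=18, slack=0)
Line 3: ['calendar', 'metal'] (min_width=14, slack=4)
Line 4: ['glass', 'by', 'golden'] (min_width=15, slack=3)
Line 5: ['cold', 'why', 'dog'] (min_width=12, slack=6)
Line 6: ['festival', 'a', 'go'] (min_width=13, slack=5)
Line 7: ['absolute', 'dirty'] (min_width=14, slack=4)
Line 8: ['brown', 'butter', 'with'] (min_width=17, slack=1)
Line 9: ['this', 'ant', 'yellow'] (min_width=15, slack=3)
Line 10: ['frog', 'I', 'message'] (min_width=14, slack=4)
Total lines: 10

Answer: 10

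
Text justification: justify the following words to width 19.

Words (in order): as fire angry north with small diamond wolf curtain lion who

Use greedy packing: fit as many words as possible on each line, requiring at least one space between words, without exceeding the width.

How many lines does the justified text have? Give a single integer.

Answer: 4

Derivation:
Line 1: ['as', 'fire', 'angry', 'north'] (min_width=19, slack=0)
Line 2: ['with', 'small', 'diamond'] (min_width=18, slack=1)
Line 3: ['wolf', 'curtain', 'lion'] (min_width=17, slack=2)
Line 4: ['who'] (min_width=3, slack=16)
Total lines: 4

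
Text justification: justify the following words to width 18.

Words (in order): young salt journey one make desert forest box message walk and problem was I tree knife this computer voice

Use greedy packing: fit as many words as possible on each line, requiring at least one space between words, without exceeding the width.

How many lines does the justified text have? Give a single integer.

Answer: 7

Derivation:
Line 1: ['young', 'salt', 'journey'] (min_width=18, slack=0)
Line 2: ['one', 'make', 'desert'] (min_width=15, slack=3)
Line 3: ['forest', 'box', 'message'] (min_width=18, slack=0)
Line 4: ['walk', 'and', 'problem'] (min_width=16, slack=2)
Line 5: ['was', 'I', 'tree', 'knife'] (min_width=16, slack=2)
Line 6: ['this', 'computer'] (min_width=13, slack=5)
Line 7: ['voice'] (min_width=5, slack=13)
Total lines: 7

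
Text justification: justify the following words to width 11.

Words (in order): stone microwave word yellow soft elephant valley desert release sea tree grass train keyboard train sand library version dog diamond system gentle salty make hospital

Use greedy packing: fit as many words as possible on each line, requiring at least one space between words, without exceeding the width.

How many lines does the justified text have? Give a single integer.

Line 1: ['stone'] (min_width=5, slack=6)
Line 2: ['microwave'] (min_width=9, slack=2)
Line 3: ['word', 'yellow'] (min_width=11, slack=0)
Line 4: ['soft'] (min_width=4, slack=7)
Line 5: ['elephant'] (min_width=8, slack=3)
Line 6: ['valley'] (min_width=6, slack=5)
Line 7: ['desert'] (min_width=6, slack=5)
Line 8: ['release', 'sea'] (min_width=11, slack=0)
Line 9: ['tree', 'grass'] (min_width=10, slack=1)
Line 10: ['train'] (min_width=5, slack=6)
Line 11: ['keyboard'] (min_width=8, slack=3)
Line 12: ['train', 'sand'] (min_width=10, slack=1)
Line 13: ['library'] (min_width=7, slack=4)
Line 14: ['version', 'dog'] (min_width=11, slack=0)
Line 15: ['diamond'] (min_width=7, slack=4)
Line 16: ['system'] (min_width=6, slack=5)
Line 17: ['gentle'] (min_width=6, slack=5)
Line 18: ['salty', 'make'] (min_width=10, slack=1)
Line 19: ['hospital'] (min_width=8, slack=3)
Total lines: 19

Answer: 19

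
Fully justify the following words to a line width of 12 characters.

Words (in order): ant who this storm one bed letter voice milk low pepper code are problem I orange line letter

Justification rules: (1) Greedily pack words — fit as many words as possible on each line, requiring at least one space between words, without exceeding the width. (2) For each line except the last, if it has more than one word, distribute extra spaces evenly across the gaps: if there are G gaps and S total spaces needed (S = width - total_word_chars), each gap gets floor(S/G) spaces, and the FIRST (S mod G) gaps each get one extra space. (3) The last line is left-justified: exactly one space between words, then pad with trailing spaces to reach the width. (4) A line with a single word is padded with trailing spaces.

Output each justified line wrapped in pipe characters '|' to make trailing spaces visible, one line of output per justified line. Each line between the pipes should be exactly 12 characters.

Line 1: ['ant', 'who', 'this'] (min_width=12, slack=0)
Line 2: ['storm', 'one'] (min_width=9, slack=3)
Line 3: ['bed', 'letter'] (min_width=10, slack=2)
Line 4: ['voice', 'milk'] (min_width=10, slack=2)
Line 5: ['low', 'pepper'] (min_width=10, slack=2)
Line 6: ['code', 'are'] (min_width=8, slack=4)
Line 7: ['problem', 'I'] (min_width=9, slack=3)
Line 8: ['orange', 'line'] (min_width=11, slack=1)
Line 9: ['letter'] (min_width=6, slack=6)

Answer: |ant who this|
|storm    one|
|bed   letter|
|voice   milk|
|low   pepper|
|code     are|
|problem    I|
|orange  line|
|letter      |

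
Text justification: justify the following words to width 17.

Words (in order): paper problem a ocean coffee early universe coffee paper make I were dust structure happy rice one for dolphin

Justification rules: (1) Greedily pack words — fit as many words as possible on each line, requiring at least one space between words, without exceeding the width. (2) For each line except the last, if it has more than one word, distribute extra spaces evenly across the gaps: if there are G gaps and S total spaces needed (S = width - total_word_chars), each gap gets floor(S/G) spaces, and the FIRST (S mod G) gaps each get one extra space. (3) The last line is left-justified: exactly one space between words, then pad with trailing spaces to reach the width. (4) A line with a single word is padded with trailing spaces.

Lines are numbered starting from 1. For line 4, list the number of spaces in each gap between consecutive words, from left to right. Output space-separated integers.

Line 1: ['paper', 'problem', 'a'] (min_width=15, slack=2)
Line 2: ['ocean', 'coffee'] (min_width=12, slack=5)
Line 3: ['early', 'universe'] (min_width=14, slack=3)
Line 4: ['coffee', 'paper', 'make'] (min_width=17, slack=0)
Line 5: ['I', 'were', 'dust'] (min_width=11, slack=6)
Line 6: ['structure', 'happy'] (min_width=15, slack=2)
Line 7: ['rice', 'one', 'for'] (min_width=12, slack=5)
Line 8: ['dolphin'] (min_width=7, slack=10)

Answer: 1 1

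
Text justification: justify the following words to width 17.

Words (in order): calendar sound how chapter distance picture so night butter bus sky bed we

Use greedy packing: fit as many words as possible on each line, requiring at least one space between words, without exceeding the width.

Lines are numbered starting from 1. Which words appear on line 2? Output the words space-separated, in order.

Answer: how chapter

Derivation:
Line 1: ['calendar', 'sound'] (min_width=14, slack=3)
Line 2: ['how', 'chapter'] (min_width=11, slack=6)
Line 3: ['distance', 'picture'] (min_width=16, slack=1)
Line 4: ['so', 'night', 'butter'] (min_width=15, slack=2)
Line 5: ['bus', 'sky', 'bed', 'we'] (min_width=14, slack=3)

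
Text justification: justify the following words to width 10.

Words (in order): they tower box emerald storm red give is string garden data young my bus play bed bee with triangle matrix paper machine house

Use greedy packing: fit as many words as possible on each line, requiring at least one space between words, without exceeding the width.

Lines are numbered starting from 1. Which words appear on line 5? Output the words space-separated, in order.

Line 1: ['they', 'tower'] (min_width=10, slack=0)
Line 2: ['box'] (min_width=3, slack=7)
Line 3: ['emerald'] (min_width=7, slack=3)
Line 4: ['storm', 'red'] (min_width=9, slack=1)
Line 5: ['give', 'is'] (min_width=7, slack=3)
Line 6: ['string'] (min_width=6, slack=4)
Line 7: ['garden'] (min_width=6, slack=4)
Line 8: ['data', 'young'] (min_width=10, slack=0)
Line 9: ['my', 'bus'] (min_width=6, slack=4)
Line 10: ['play', 'bed'] (min_width=8, slack=2)
Line 11: ['bee', 'with'] (min_width=8, slack=2)
Line 12: ['triangle'] (min_width=8, slack=2)
Line 13: ['matrix'] (min_width=6, slack=4)
Line 14: ['paper'] (min_width=5, slack=5)
Line 15: ['machine'] (min_width=7, slack=3)
Line 16: ['house'] (min_width=5, slack=5)

Answer: give is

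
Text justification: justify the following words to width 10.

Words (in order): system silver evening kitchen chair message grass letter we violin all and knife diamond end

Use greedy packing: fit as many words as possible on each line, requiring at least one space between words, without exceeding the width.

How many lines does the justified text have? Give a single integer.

Line 1: ['system'] (min_width=6, slack=4)
Line 2: ['silver'] (min_width=6, slack=4)
Line 3: ['evening'] (min_width=7, slack=3)
Line 4: ['kitchen'] (min_width=7, slack=3)
Line 5: ['chair'] (min_width=5, slack=5)
Line 6: ['message'] (min_width=7, slack=3)
Line 7: ['grass'] (min_width=5, slack=5)
Line 8: ['letter', 'we'] (min_width=9, slack=1)
Line 9: ['violin', 'all'] (min_width=10, slack=0)
Line 10: ['and', 'knife'] (min_width=9, slack=1)
Line 11: ['diamond'] (min_width=7, slack=3)
Line 12: ['end'] (min_width=3, slack=7)
Total lines: 12

Answer: 12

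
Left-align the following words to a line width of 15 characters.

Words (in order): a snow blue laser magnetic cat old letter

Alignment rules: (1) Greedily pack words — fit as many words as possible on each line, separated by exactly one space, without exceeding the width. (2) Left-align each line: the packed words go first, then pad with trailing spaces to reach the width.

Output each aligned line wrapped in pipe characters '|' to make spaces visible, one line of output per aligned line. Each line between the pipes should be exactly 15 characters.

Answer: |a snow blue    |
|laser magnetic |
|cat old letter |

Derivation:
Line 1: ['a', 'snow', 'blue'] (min_width=11, slack=4)
Line 2: ['laser', 'magnetic'] (min_width=14, slack=1)
Line 3: ['cat', 'old', 'letter'] (min_width=14, slack=1)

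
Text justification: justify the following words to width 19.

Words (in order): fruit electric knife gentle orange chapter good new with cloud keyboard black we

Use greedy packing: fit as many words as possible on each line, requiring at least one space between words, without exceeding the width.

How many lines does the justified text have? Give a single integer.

Answer: 5

Derivation:
Line 1: ['fruit', 'electric'] (min_width=14, slack=5)
Line 2: ['knife', 'gentle', 'orange'] (min_width=19, slack=0)
Line 3: ['chapter', 'good', 'new'] (min_width=16, slack=3)
Line 4: ['with', 'cloud', 'keyboard'] (min_width=19, slack=0)
Line 5: ['black', 'we'] (min_width=8, slack=11)
Total lines: 5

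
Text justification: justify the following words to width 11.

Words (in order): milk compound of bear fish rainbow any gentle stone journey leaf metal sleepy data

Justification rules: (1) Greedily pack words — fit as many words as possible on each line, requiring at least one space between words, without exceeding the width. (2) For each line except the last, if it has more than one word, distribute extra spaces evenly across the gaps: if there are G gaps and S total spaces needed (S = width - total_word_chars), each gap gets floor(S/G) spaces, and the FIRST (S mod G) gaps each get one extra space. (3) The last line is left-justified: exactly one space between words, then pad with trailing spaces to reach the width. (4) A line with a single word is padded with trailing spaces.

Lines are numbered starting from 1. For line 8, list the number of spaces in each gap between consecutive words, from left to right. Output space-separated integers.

Line 1: ['milk'] (min_width=4, slack=7)
Line 2: ['compound', 'of'] (min_width=11, slack=0)
Line 3: ['bear', 'fish'] (min_width=9, slack=2)
Line 4: ['rainbow', 'any'] (min_width=11, slack=0)
Line 5: ['gentle'] (min_width=6, slack=5)
Line 6: ['stone'] (min_width=5, slack=6)
Line 7: ['journey'] (min_width=7, slack=4)
Line 8: ['leaf', 'metal'] (min_width=10, slack=1)
Line 9: ['sleepy', 'data'] (min_width=11, slack=0)

Answer: 2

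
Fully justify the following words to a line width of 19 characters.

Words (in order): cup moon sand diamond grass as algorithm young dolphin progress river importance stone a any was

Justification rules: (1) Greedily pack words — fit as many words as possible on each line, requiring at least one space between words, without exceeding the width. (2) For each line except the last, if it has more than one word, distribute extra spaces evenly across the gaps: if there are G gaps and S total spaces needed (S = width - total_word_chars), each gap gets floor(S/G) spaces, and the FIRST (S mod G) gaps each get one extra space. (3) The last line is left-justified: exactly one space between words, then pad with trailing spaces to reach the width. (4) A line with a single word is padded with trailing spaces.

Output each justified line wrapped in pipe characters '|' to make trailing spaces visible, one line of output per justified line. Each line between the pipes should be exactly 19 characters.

Line 1: ['cup', 'moon', 'sand'] (min_width=13, slack=6)
Line 2: ['diamond', 'grass', 'as'] (min_width=16, slack=3)
Line 3: ['algorithm', 'young'] (min_width=15, slack=4)
Line 4: ['dolphin', 'progress'] (min_width=16, slack=3)
Line 5: ['river', 'importance'] (min_width=16, slack=3)
Line 6: ['stone', 'a', 'any', 'was'] (min_width=15, slack=4)

Answer: |cup    moon    sand|
|diamond   grass  as|
|algorithm     young|
|dolphin    progress|
|river    importance|
|stone a any was    |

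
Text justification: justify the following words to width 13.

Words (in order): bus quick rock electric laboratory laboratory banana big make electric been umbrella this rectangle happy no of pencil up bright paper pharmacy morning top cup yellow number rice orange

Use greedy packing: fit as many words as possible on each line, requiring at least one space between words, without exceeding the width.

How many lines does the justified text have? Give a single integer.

Line 1: ['bus', 'quick'] (min_width=9, slack=4)
Line 2: ['rock', 'electric'] (min_width=13, slack=0)
Line 3: ['laboratory'] (min_width=10, slack=3)
Line 4: ['laboratory'] (min_width=10, slack=3)
Line 5: ['banana', 'big'] (min_width=10, slack=3)
Line 6: ['make', 'electric'] (min_width=13, slack=0)
Line 7: ['been', 'umbrella'] (min_width=13, slack=0)
Line 8: ['this'] (min_width=4, slack=9)
Line 9: ['rectangle'] (min_width=9, slack=4)
Line 10: ['happy', 'no', 'of'] (min_width=11, slack=2)
Line 11: ['pencil', 'up'] (min_width=9, slack=4)
Line 12: ['bright', 'paper'] (min_width=12, slack=1)
Line 13: ['pharmacy'] (min_width=8, slack=5)
Line 14: ['morning', 'top'] (min_width=11, slack=2)
Line 15: ['cup', 'yellow'] (min_width=10, slack=3)
Line 16: ['number', 'rice'] (min_width=11, slack=2)
Line 17: ['orange'] (min_width=6, slack=7)
Total lines: 17

Answer: 17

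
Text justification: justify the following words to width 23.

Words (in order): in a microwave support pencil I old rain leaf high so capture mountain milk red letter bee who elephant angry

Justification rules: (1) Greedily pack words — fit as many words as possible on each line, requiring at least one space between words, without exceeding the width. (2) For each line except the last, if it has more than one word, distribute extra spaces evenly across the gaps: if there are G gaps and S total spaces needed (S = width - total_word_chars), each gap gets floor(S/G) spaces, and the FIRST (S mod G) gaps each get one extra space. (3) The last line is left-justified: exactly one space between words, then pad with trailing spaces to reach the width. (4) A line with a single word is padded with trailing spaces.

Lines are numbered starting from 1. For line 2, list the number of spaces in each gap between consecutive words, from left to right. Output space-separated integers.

Answer: 2 1 1 1

Derivation:
Line 1: ['in', 'a', 'microwave', 'support'] (min_width=22, slack=1)
Line 2: ['pencil', 'I', 'old', 'rain', 'leaf'] (min_width=22, slack=1)
Line 3: ['high', 'so', 'capture'] (min_width=15, slack=8)
Line 4: ['mountain', 'milk', 'red'] (min_width=17, slack=6)
Line 5: ['letter', 'bee', 'who', 'elephant'] (min_width=23, slack=0)
Line 6: ['angry'] (min_width=5, slack=18)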